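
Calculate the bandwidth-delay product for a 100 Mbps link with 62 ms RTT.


BDP = bandwidth * RTT
= 100 Mbps * 62 ms
= 100 * 1e6 * 62 / 1000 bits
= 6200000 bits
= 775000 bytes
= 756.8359 KB
BDP = 6200000 bits (775000 bytes)


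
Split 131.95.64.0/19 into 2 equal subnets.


New prefix = 19 + 1 = 20
Each subnet has 4096 addresses
  131.95.64.0/20
  131.95.80.0/20
Subnets: 131.95.64.0/20, 131.95.80.0/20


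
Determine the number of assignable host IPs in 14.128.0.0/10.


Host bits = 32 - 10 = 22
Total addresses = 2^22 = 4194304
Usable = total - 2 (network and broadcast)
Usable hosts: 4194302


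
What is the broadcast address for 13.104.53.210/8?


Network: 13.0.0.0/8
Host bits = 24
Set all host bits to 1:
Broadcast: 13.255.255.255


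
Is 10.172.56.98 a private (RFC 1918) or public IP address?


RFC 1918 private ranges:
  10.0.0.0/8 (10.0.0.0 - 10.255.255.255)
  172.16.0.0/12 (172.16.0.0 - 172.31.255.255)
  192.168.0.0/16 (192.168.0.0 - 192.168.255.255)
Private (in 10.0.0.0/8)


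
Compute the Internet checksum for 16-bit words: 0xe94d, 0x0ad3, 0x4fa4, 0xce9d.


Sum all words (with carry folding):
+ 0xe94d = 0xe94d
+ 0x0ad3 = 0xf420
+ 0x4fa4 = 0x43c5
+ 0xce9d = 0x1263
One's complement: ~0x1263
Checksum = 0xed9c


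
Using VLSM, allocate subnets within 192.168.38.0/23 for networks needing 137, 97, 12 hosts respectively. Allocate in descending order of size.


137 hosts -> /24 (254 usable): 192.168.38.0/24
97 hosts -> /25 (126 usable): 192.168.39.0/25
12 hosts -> /28 (14 usable): 192.168.39.128/28
Allocation: 192.168.38.0/24 (137 hosts, 254 usable); 192.168.39.0/25 (97 hosts, 126 usable); 192.168.39.128/28 (12 hosts, 14 usable)


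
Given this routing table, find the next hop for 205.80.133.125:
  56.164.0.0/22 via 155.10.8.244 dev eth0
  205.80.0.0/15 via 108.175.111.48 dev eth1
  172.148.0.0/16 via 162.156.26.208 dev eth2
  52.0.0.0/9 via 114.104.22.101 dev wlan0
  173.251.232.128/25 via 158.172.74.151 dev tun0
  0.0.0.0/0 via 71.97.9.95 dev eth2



Longest prefix match for 205.80.133.125:
  /22 56.164.0.0: no
  /15 205.80.0.0: MATCH
  /16 172.148.0.0: no
  /9 52.0.0.0: no
  /25 173.251.232.128: no
  /0 0.0.0.0: MATCH
Selected: next-hop 108.175.111.48 via eth1 (matched /15)


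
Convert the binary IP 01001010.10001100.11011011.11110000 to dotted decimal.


01001010 = 74
10001100 = 140
11011011 = 219
11110000 = 240
IP: 74.140.219.240


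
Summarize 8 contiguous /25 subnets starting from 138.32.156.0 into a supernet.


Original prefix: /25
Number of subnets: 8 = 2^3
New prefix = 25 - 3 = 22
Supernet: 138.32.156.0/22


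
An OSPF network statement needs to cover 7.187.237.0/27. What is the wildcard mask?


Subnet mask: 255.255.255.224
Wildcard = 255.255.255.255 - subnet mask
255 - 255 = 0
255 - 255 = 0
255 - 255 = 0
255 - 224 = 31
Wildcard: 0.0.0.31


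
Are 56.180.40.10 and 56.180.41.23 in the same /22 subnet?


Mask: 255.255.252.0
56.180.40.10 AND mask = 56.180.40.0
56.180.41.23 AND mask = 56.180.40.0
Yes, same subnet (56.180.40.0)


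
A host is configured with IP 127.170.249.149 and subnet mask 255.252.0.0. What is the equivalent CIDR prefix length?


Binary: 11111111.11111100.00000000.00000000
Count leading 1s
Prefix: /14


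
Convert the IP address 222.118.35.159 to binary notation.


222 = 11011110
118 = 01110110
35 = 00100011
159 = 10011111
Binary: 11011110.01110110.00100011.10011111


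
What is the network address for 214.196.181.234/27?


IP:   11010110.11000100.10110101.11101010
Mask: 11111111.11111111.11111111.11100000
AND operation:
Net:  11010110.11000100.10110101.11100000
Network: 214.196.181.224/27


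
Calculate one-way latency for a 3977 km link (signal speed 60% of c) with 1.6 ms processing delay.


Speed = 0.6 * 3e5 km/s = 180000 km/s
Propagation delay = 3977 / 180000 = 0.0221 s = 22.0944 ms
Processing delay = 1.6 ms
Total one-way latency = 23.6944 ms


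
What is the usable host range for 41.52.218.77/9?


Network: 41.0.0.0
Broadcast: 41.127.255.255
First usable = network + 1
Last usable = broadcast - 1
Range: 41.0.0.1 to 41.127.255.254


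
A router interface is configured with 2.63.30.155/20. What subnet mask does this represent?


/20 means 20 network bits, 12 host bits
Binary: 11111111111111111111000000000000
Mask: 255.255.240.0


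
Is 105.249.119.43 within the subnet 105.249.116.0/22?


Subnet network: 105.249.116.0
Test IP AND mask: 105.249.116.0
Yes, 105.249.119.43 is in 105.249.116.0/22


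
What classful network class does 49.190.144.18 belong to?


First octet: 49
Binary: 00110001
0xxxxxxx -> Class A (1-126)
Class A, default mask 255.0.0.0 (/8)


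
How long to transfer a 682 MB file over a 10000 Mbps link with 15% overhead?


Effective throughput = 10000 * (1 - 15/100) = 8500 Mbps
File size in Mb = 682 * 8 = 5456 Mb
Time = 5456 / 8500
Time = 0.6419 seconds


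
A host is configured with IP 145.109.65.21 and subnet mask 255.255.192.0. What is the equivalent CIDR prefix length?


Binary: 11111111.11111111.11000000.00000000
Count leading 1s
Prefix: /18


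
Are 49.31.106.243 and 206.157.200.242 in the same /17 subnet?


Mask: 255.255.128.0
49.31.106.243 AND mask = 49.31.0.0
206.157.200.242 AND mask = 206.157.128.0
No, different subnets (49.31.0.0 vs 206.157.128.0)


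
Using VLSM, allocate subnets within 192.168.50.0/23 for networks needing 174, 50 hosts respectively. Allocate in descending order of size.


174 hosts -> /24 (254 usable): 192.168.50.0/24
50 hosts -> /26 (62 usable): 192.168.51.0/26
Allocation: 192.168.50.0/24 (174 hosts, 254 usable); 192.168.51.0/26 (50 hosts, 62 usable)


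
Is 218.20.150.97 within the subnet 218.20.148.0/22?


Subnet network: 218.20.148.0
Test IP AND mask: 218.20.148.0
Yes, 218.20.150.97 is in 218.20.148.0/22


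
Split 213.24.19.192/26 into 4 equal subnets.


New prefix = 26 + 2 = 28
Each subnet has 16 addresses
  213.24.19.192/28
  213.24.19.208/28
  213.24.19.224/28
  213.24.19.240/28
Subnets: 213.24.19.192/28, 213.24.19.208/28, 213.24.19.224/28, 213.24.19.240/28


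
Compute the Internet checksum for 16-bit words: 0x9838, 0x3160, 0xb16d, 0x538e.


Sum all words (with carry folding):
+ 0x9838 = 0x9838
+ 0x3160 = 0xc998
+ 0xb16d = 0x7b06
+ 0x538e = 0xce94
One's complement: ~0xce94
Checksum = 0x316b


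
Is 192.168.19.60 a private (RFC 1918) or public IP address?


RFC 1918 private ranges:
  10.0.0.0/8 (10.0.0.0 - 10.255.255.255)
  172.16.0.0/12 (172.16.0.0 - 172.31.255.255)
  192.168.0.0/16 (192.168.0.0 - 192.168.255.255)
Private (in 192.168.0.0/16)


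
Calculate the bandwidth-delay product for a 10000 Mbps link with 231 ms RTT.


BDP = bandwidth * RTT
= 10000 Mbps * 231 ms
= 10000 * 1e6 * 231 / 1000 bits
= 2310000000 bits
= 288750000 bytes
= 281982.4219 KB
BDP = 2310000000 bits (288750000 bytes)


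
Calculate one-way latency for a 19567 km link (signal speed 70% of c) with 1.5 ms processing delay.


Speed = 0.7 * 3e5 km/s = 210000 km/s
Propagation delay = 19567 / 210000 = 0.0932 s = 93.1762 ms
Processing delay = 1.5 ms
Total one-way latency = 94.6762 ms


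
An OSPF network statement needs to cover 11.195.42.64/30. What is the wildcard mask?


Subnet mask: 255.255.255.252
Wildcard = 255.255.255.255 - subnet mask
255 - 255 = 0
255 - 255 = 0
255 - 255 = 0
255 - 252 = 3
Wildcard: 0.0.0.3


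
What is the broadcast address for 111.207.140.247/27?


Network: 111.207.140.224/27
Host bits = 5
Set all host bits to 1:
Broadcast: 111.207.140.255


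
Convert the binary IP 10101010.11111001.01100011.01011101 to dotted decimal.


10101010 = 170
11111001 = 249
01100011 = 99
01011101 = 93
IP: 170.249.99.93


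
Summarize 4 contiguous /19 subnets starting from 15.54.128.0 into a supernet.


Original prefix: /19
Number of subnets: 4 = 2^2
New prefix = 19 - 2 = 17
Supernet: 15.54.128.0/17


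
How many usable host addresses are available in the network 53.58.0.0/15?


Host bits = 32 - 15 = 17
Total addresses = 2^17 = 131072
Usable = total - 2 (network and broadcast)
Usable hosts: 131070


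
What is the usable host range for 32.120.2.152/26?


Network: 32.120.2.128
Broadcast: 32.120.2.191
First usable = network + 1
Last usable = broadcast - 1
Range: 32.120.2.129 to 32.120.2.190


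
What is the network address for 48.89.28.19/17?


IP:   00110000.01011001.00011100.00010011
Mask: 11111111.11111111.10000000.00000000
AND operation:
Net:  00110000.01011001.00000000.00000000
Network: 48.89.0.0/17


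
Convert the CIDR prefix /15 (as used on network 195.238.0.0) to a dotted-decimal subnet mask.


/15 means 15 network bits, 17 host bits
Binary: 11111111111111100000000000000000
Mask: 255.254.0.0


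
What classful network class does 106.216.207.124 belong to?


First octet: 106
Binary: 01101010
0xxxxxxx -> Class A (1-126)
Class A, default mask 255.0.0.0 (/8)


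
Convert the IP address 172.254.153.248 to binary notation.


172 = 10101100
254 = 11111110
153 = 10011001
248 = 11111000
Binary: 10101100.11111110.10011001.11111000


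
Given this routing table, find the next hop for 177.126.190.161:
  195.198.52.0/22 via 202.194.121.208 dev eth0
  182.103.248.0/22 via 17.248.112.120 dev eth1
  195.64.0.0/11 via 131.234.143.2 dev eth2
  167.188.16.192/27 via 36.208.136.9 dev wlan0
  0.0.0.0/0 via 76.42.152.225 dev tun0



Longest prefix match for 177.126.190.161:
  /22 195.198.52.0: no
  /22 182.103.248.0: no
  /11 195.64.0.0: no
  /27 167.188.16.192: no
  /0 0.0.0.0: MATCH
Selected: next-hop 76.42.152.225 via tun0 (matched /0)


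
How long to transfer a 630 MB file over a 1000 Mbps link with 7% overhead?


Effective throughput = 1000 * (1 - 7/100) = 930.0 Mbps
File size in Mb = 630 * 8 = 5040 Mb
Time = 5040 / 930.0
Time = 5.4194 seconds


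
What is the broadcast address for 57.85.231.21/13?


Network: 57.80.0.0/13
Host bits = 19
Set all host bits to 1:
Broadcast: 57.87.255.255


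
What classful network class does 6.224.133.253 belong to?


First octet: 6
Binary: 00000110
0xxxxxxx -> Class A (1-126)
Class A, default mask 255.0.0.0 (/8)


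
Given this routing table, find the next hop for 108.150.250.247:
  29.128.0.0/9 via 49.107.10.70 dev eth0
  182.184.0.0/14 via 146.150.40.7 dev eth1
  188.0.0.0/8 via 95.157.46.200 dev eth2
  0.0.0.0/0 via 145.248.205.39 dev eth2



Longest prefix match for 108.150.250.247:
  /9 29.128.0.0: no
  /14 182.184.0.0: no
  /8 188.0.0.0: no
  /0 0.0.0.0: MATCH
Selected: next-hop 145.248.205.39 via eth2 (matched /0)


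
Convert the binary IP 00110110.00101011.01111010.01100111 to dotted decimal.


00110110 = 54
00101011 = 43
01111010 = 122
01100111 = 103
IP: 54.43.122.103


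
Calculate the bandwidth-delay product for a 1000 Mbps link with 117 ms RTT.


BDP = bandwidth * RTT
= 1000 Mbps * 117 ms
= 1000 * 1e6 * 117 / 1000 bits
= 117000000 bits
= 14625000 bytes
= 14282.2266 KB
BDP = 117000000 bits (14625000 bytes)


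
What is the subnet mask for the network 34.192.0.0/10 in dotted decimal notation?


/10 means 10 network bits, 22 host bits
Binary: 11111111110000000000000000000000
Mask: 255.192.0.0


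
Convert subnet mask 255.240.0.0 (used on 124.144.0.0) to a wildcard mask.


Subnet mask: 255.240.0.0
Wildcard = 255.255.255.255 - subnet mask
255 - 255 = 0
255 - 240 = 15
255 - 0 = 255
255 - 0 = 255
Wildcard: 0.15.255.255


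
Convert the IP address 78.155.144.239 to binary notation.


78 = 01001110
155 = 10011011
144 = 10010000
239 = 11101111
Binary: 01001110.10011011.10010000.11101111


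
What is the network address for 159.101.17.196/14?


IP:   10011111.01100101.00010001.11000100
Mask: 11111111.11111100.00000000.00000000
AND operation:
Net:  10011111.01100100.00000000.00000000
Network: 159.100.0.0/14


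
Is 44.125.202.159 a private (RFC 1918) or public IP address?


RFC 1918 private ranges:
  10.0.0.0/8 (10.0.0.0 - 10.255.255.255)
  172.16.0.0/12 (172.16.0.0 - 172.31.255.255)
  192.168.0.0/16 (192.168.0.0 - 192.168.255.255)
Public (not in any RFC 1918 range)


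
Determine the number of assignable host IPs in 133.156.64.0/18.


Host bits = 32 - 18 = 14
Total addresses = 2^14 = 16384
Usable = total - 2 (network and broadcast)
Usable hosts: 16382


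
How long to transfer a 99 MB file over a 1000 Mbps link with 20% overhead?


Effective throughput = 1000 * (1 - 20/100) = 800 Mbps
File size in Mb = 99 * 8 = 792 Mb
Time = 792 / 800
Time = 0.99 seconds


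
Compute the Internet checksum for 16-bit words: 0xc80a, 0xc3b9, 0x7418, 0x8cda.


Sum all words (with carry folding):
+ 0xc80a = 0xc80a
+ 0xc3b9 = 0x8bc4
+ 0x7418 = 0xffdc
+ 0x8cda = 0x8cb7
One's complement: ~0x8cb7
Checksum = 0x7348


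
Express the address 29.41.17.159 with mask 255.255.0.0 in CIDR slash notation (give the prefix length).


Binary: 11111111.11111111.00000000.00000000
Count leading 1s
Prefix: /16


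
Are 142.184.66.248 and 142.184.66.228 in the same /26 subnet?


Mask: 255.255.255.192
142.184.66.248 AND mask = 142.184.66.192
142.184.66.228 AND mask = 142.184.66.192
Yes, same subnet (142.184.66.192)


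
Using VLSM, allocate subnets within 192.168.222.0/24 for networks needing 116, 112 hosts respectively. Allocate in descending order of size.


116 hosts -> /25 (126 usable): 192.168.222.0/25
112 hosts -> /25 (126 usable): 192.168.222.128/25
Allocation: 192.168.222.0/25 (116 hosts, 126 usable); 192.168.222.128/25 (112 hosts, 126 usable)


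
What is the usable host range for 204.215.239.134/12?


Network: 204.208.0.0
Broadcast: 204.223.255.255
First usable = network + 1
Last usable = broadcast - 1
Range: 204.208.0.1 to 204.223.255.254


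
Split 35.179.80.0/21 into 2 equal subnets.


New prefix = 21 + 1 = 22
Each subnet has 1024 addresses
  35.179.80.0/22
  35.179.84.0/22
Subnets: 35.179.80.0/22, 35.179.84.0/22


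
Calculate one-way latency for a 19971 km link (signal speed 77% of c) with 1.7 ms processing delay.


Speed = 0.77 * 3e5 km/s = 231000 km/s
Propagation delay = 19971 / 231000 = 0.0865 s = 86.4545 ms
Processing delay = 1.7 ms
Total one-way latency = 88.1545 ms


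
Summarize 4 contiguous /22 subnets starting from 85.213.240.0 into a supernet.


Original prefix: /22
Number of subnets: 4 = 2^2
New prefix = 22 - 2 = 20
Supernet: 85.213.240.0/20


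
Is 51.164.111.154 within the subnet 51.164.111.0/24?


Subnet network: 51.164.111.0
Test IP AND mask: 51.164.111.0
Yes, 51.164.111.154 is in 51.164.111.0/24


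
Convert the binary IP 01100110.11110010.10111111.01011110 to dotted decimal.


01100110 = 102
11110010 = 242
10111111 = 191
01011110 = 94
IP: 102.242.191.94


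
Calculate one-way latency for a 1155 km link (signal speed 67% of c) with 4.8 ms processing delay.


Speed = 0.67 * 3e5 km/s = 201000 km/s
Propagation delay = 1155 / 201000 = 0.0057 s = 5.7463 ms
Processing delay = 4.8 ms
Total one-way latency = 10.5463 ms


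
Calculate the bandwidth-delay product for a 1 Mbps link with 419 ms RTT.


BDP = bandwidth * RTT
= 1 Mbps * 419 ms
= 1 * 1e6 * 419 / 1000 bits
= 419000 bits
= 52375 bytes
= 51.1475 KB
BDP = 419000 bits (52375 bytes)


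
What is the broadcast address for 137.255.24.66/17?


Network: 137.255.0.0/17
Host bits = 15
Set all host bits to 1:
Broadcast: 137.255.127.255


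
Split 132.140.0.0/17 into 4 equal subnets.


New prefix = 17 + 2 = 19
Each subnet has 8192 addresses
  132.140.0.0/19
  132.140.32.0/19
  132.140.64.0/19
  132.140.96.0/19
Subnets: 132.140.0.0/19, 132.140.32.0/19, 132.140.64.0/19, 132.140.96.0/19


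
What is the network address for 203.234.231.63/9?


IP:   11001011.11101010.11100111.00111111
Mask: 11111111.10000000.00000000.00000000
AND operation:
Net:  11001011.10000000.00000000.00000000
Network: 203.128.0.0/9


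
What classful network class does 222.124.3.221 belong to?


First octet: 222
Binary: 11011110
110xxxxx -> Class C (192-223)
Class C, default mask 255.255.255.0 (/24)


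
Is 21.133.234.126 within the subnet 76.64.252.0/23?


Subnet network: 76.64.252.0
Test IP AND mask: 21.133.234.0
No, 21.133.234.126 is not in 76.64.252.0/23


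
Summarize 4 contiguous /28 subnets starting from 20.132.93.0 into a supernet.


Original prefix: /28
Number of subnets: 4 = 2^2
New prefix = 28 - 2 = 26
Supernet: 20.132.93.0/26


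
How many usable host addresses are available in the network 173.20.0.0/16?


Host bits = 32 - 16 = 16
Total addresses = 2^16 = 65536
Usable = total - 2 (network and broadcast)
Usable hosts: 65534


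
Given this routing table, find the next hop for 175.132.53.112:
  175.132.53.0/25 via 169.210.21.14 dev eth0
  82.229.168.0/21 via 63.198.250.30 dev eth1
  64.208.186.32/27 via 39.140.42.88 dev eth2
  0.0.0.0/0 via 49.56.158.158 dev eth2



Longest prefix match for 175.132.53.112:
  /25 175.132.53.0: MATCH
  /21 82.229.168.0: no
  /27 64.208.186.32: no
  /0 0.0.0.0: MATCH
Selected: next-hop 169.210.21.14 via eth0 (matched /25)


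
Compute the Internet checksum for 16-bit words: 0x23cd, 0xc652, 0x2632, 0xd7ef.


Sum all words (with carry folding):
+ 0x23cd = 0x23cd
+ 0xc652 = 0xea1f
+ 0x2632 = 0x1052
+ 0xd7ef = 0xe841
One's complement: ~0xe841
Checksum = 0x17be


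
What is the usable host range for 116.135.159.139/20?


Network: 116.135.144.0
Broadcast: 116.135.159.255
First usable = network + 1
Last usable = broadcast - 1
Range: 116.135.144.1 to 116.135.159.254


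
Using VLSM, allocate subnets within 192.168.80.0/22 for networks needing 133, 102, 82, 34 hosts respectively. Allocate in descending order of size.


133 hosts -> /24 (254 usable): 192.168.80.0/24
102 hosts -> /25 (126 usable): 192.168.81.0/25
82 hosts -> /25 (126 usable): 192.168.81.128/25
34 hosts -> /26 (62 usable): 192.168.82.0/26
Allocation: 192.168.80.0/24 (133 hosts, 254 usable); 192.168.81.0/25 (102 hosts, 126 usable); 192.168.81.128/25 (82 hosts, 126 usable); 192.168.82.0/26 (34 hosts, 62 usable)


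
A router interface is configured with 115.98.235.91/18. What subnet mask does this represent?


/18 means 18 network bits, 14 host bits
Binary: 11111111111111111100000000000000
Mask: 255.255.192.0


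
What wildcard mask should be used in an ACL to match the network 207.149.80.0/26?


Subnet mask: 255.255.255.192
Wildcard = 255.255.255.255 - subnet mask
255 - 255 = 0
255 - 255 = 0
255 - 255 = 0
255 - 192 = 63
Wildcard: 0.0.0.63


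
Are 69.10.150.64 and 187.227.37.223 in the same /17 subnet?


Mask: 255.255.128.0
69.10.150.64 AND mask = 69.10.128.0
187.227.37.223 AND mask = 187.227.0.0
No, different subnets (69.10.128.0 vs 187.227.0.0)


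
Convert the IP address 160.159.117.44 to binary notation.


160 = 10100000
159 = 10011111
117 = 01110101
44 = 00101100
Binary: 10100000.10011111.01110101.00101100


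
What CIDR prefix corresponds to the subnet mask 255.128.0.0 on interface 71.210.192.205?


Binary: 11111111.10000000.00000000.00000000
Count leading 1s
Prefix: /9


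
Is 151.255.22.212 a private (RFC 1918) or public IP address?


RFC 1918 private ranges:
  10.0.0.0/8 (10.0.0.0 - 10.255.255.255)
  172.16.0.0/12 (172.16.0.0 - 172.31.255.255)
  192.168.0.0/16 (192.168.0.0 - 192.168.255.255)
Public (not in any RFC 1918 range)


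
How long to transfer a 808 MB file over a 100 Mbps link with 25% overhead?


Effective throughput = 100 * (1 - 25/100) = 75 Mbps
File size in Mb = 808 * 8 = 6464 Mb
Time = 6464 / 75
Time = 86.1867 seconds


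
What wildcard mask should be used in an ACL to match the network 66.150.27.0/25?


Subnet mask: 255.255.255.128
Wildcard = 255.255.255.255 - subnet mask
255 - 255 = 0
255 - 255 = 0
255 - 255 = 0
255 - 128 = 127
Wildcard: 0.0.0.127


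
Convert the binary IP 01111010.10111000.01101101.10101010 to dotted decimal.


01111010 = 122
10111000 = 184
01101101 = 109
10101010 = 170
IP: 122.184.109.170


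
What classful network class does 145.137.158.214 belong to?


First octet: 145
Binary: 10010001
10xxxxxx -> Class B (128-191)
Class B, default mask 255.255.0.0 (/16)


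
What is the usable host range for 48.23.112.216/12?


Network: 48.16.0.0
Broadcast: 48.31.255.255
First usable = network + 1
Last usable = broadcast - 1
Range: 48.16.0.1 to 48.31.255.254


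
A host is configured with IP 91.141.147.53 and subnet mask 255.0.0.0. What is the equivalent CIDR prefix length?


Binary: 11111111.00000000.00000000.00000000
Count leading 1s
Prefix: /8


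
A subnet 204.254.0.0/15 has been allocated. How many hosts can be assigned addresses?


Host bits = 32 - 15 = 17
Total addresses = 2^17 = 131072
Usable = total - 2 (network and broadcast)
Usable hosts: 131070


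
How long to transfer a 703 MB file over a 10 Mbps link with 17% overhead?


Effective throughput = 10 * (1 - 17/100) = 8.3 Mbps
File size in Mb = 703 * 8 = 5624 Mb
Time = 5624 / 8.3
Time = 677.5904 seconds


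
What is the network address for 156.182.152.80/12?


IP:   10011100.10110110.10011000.01010000
Mask: 11111111.11110000.00000000.00000000
AND operation:
Net:  10011100.10110000.00000000.00000000
Network: 156.176.0.0/12


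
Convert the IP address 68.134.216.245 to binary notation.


68 = 01000100
134 = 10000110
216 = 11011000
245 = 11110101
Binary: 01000100.10000110.11011000.11110101


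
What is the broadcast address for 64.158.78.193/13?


Network: 64.152.0.0/13
Host bits = 19
Set all host bits to 1:
Broadcast: 64.159.255.255


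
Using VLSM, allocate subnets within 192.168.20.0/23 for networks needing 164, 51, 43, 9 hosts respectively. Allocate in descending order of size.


164 hosts -> /24 (254 usable): 192.168.20.0/24
51 hosts -> /26 (62 usable): 192.168.21.0/26
43 hosts -> /26 (62 usable): 192.168.21.64/26
9 hosts -> /28 (14 usable): 192.168.21.128/28
Allocation: 192.168.20.0/24 (164 hosts, 254 usable); 192.168.21.0/26 (51 hosts, 62 usable); 192.168.21.64/26 (43 hosts, 62 usable); 192.168.21.128/28 (9 hosts, 14 usable)


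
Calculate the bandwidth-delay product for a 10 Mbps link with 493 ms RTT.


BDP = bandwidth * RTT
= 10 Mbps * 493 ms
= 10 * 1e6 * 493 / 1000 bits
= 4930000 bits
= 616250 bytes
= 601.8066 KB
BDP = 4930000 bits (616250 bytes)


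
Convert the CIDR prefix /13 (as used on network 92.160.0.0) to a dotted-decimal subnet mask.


/13 means 13 network bits, 19 host bits
Binary: 11111111111110000000000000000000
Mask: 255.248.0.0


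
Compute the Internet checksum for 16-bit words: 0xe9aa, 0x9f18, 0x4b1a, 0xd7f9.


Sum all words (with carry folding):
+ 0xe9aa = 0xe9aa
+ 0x9f18 = 0x88c3
+ 0x4b1a = 0xd3dd
+ 0xd7f9 = 0xabd7
One's complement: ~0xabd7
Checksum = 0x5428


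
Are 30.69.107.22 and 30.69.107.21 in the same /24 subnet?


Mask: 255.255.255.0
30.69.107.22 AND mask = 30.69.107.0
30.69.107.21 AND mask = 30.69.107.0
Yes, same subnet (30.69.107.0)


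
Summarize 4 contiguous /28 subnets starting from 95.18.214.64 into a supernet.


Original prefix: /28
Number of subnets: 4 = 2^2
New prefix = 28 - 2 = 26
Supernet: 95.18.214.64/26


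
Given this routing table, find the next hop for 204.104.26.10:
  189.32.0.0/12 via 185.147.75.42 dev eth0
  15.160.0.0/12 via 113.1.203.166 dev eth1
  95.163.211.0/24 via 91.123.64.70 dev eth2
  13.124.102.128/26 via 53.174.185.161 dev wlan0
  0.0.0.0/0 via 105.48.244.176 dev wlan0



Longest prefix match for 204.104.26.10:
  /12 189.32.0.0: no
  /12 15.160.0.0: no
  /24 95.163.211.0: no
  /26 13.124.102.128: no
  /0 0.0.0.0: MATCH
Selected: next-hop 105.48.244.176 via wlan0 (matched /0)


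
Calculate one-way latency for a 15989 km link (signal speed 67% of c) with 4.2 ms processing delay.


Speed = 0.67 * 3e5 km/s = 201000 km/s
Propagation delay = 15989 / 201000 = 0.0795 s = 79.5473 ms
Processing delay = 4.2 ms
Total one-way latency = 83.7473 ms


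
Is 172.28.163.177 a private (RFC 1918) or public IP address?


RFC 1918 private ranges:
  10.0.0.0/8 (10.0.0.0 - 10.255.255.255)
  172.16.0.0/12 (172.16.0.0 - 172.31.255.255)
  192.168.0.0/16 (192.168.0.0 - 192.168.255.255)
Private (in 172.16.0.0/12)


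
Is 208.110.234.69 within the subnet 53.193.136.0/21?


Subnet network: 53.193.136.0
Test IP AND mask: 208.110.232.0
No, 208.110.234.69 is not in 53.193.136.0/21


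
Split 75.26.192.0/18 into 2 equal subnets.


New prefix = 18 + 1 = 19
Each subnet has 8192 addresses
  75.26.192.0/19
  75.26.224.0/19
Subnets: 75.26.192.0/19, 75.26.224.0/19


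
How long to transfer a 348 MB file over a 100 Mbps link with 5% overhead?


Effective throughput = 100 * (1 - 5/100) = 95 Mbps
File size in Mb = 348 * 8 = 2784 Mb
Time = 2784 / 95
Time = 29.3053 seconds


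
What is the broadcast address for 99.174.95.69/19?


Network: 99.174.64.0/19
Host bits = 13
Set all host bits to 1:
Broadcast: 99.174.95.255


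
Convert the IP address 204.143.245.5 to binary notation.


204 = 11001100
143 = 10001111
245 = 11110101
5 = 00000101
Binary: 11001100.10001111.11110101.00000101


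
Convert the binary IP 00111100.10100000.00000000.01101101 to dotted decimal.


00111100 = 60
10100000 = 160
00000000 = 0
01101101 = 109
IP: 60.160.0.109


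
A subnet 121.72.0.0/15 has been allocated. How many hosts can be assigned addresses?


Host bits = 32 - 15 = 17
Total addresses = 2^17 = 131072
Usable = total - 2 (network and broadcast)
Usable hosts: 131070


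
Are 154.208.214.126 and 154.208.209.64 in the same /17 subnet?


Mask: 255.255.128.0
154.208.214.126 AND mask = 154.208.128.0
154.208.209.64 AND mask = 154.208.128.0
Yes, same subnet (154.208.128.0)


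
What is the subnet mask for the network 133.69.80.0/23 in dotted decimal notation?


/23 means 23 network bits, 9 host bits
Binary: 11111111111111111111111000000000
Mask: 255.255.254.0


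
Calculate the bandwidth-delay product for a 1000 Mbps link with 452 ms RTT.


BDP = bandwidth * RTT
= 1000 Mbps * 452 ms
= 1000 * 1e6 * 452 / 1000 bits
= 452000000 bits
= 56500000 bytes
= 55175.7812 KB
BDP = 452000000 bits (56500000 bytes)


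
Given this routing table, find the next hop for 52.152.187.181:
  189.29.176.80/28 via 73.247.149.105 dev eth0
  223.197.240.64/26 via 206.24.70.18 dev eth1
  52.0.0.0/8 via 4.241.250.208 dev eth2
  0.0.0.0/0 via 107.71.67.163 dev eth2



Longest prefix match for 52.152.187.181:
  /28 189.29.176.80: no
  /26 223.197.240.64: no
  /8 52.0.0.0: MATCH
  /0 0.0.0.0: MATCH
Selected: next-hop 4.241.250.208 via eth2 (matched /8)


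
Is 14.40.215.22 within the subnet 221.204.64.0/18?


Subnet network: 221.204.64.0
Test IP AND mask: 14.40.192.0
No, 14.40.215.22 is not in 221.204.64.0/18


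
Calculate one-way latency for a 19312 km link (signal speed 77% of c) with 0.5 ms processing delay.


Speed = 0.77 * 3e5 km/s = 231000 km/s
Propagation delay = 19312 / 231000 = 0.0836 s = 83.6017 ms
Processing delay = 0.5 ms
Total one-way latency = 84.1017 ms


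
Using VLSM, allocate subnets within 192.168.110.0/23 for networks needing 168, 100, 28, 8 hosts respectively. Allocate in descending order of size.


168 hosts -> /24 (254 usable): 192.168.110.0/24
100 hosts -> /25 (126 usable): 192.168.111.0/25
28 hosts -> /27 (30 usable): 192.168.111.128/27
8 hosts -> /28 (14 usable): 192.168.111.160/28
Allocation: 192.168.110.0/24 (168 hosts, 254 usable); 192.168.111.0/25 (100 hosts, 126 usable); 192.168.111.128/27 (28 hosts, 30 usable); 192.168.111.160/28 (8 hosts, 14 usable)


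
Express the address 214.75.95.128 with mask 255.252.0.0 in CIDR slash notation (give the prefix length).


Binary: 11111111.11111100.00000000.00000000
Count leading 1s
Prefix: /14


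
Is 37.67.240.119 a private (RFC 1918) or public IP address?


RFC 1918 private ranges:
  10.0.0.0/8 (10.0.0.0 - 10.255.255.255)
  172.16.0.0/12 (172.16.0.0 - 172.31.255.255)
  192.168.0.0/16 (192.168.0.0 - 192.168.255.255)
Public (not in any RFC 1918 range)


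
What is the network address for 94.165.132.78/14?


IP:   01011110.10100101.10000100.01001110
Mask: 11111111.11111100.00000000.00000000
AND operation:
Net:  01011110.10100100.00000000.00000000
Network: 94.164.0.0/14


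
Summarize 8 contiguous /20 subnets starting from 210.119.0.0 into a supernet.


Original prefix: /20
Number of subnets: 8 = 2^3
New prefix = 20 - 3 = 17
Supernet: 210.119.0.0/17


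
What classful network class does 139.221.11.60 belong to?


First octet: 139
Binary: 10001011
10xxxxxx -> Class B (128-191)
Class B, default mask 255.255.0.0 (/16)


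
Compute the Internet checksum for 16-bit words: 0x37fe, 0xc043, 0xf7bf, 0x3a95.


Sum all words (with carry folding):
+ 0x37fe = 0x37fe
+ 0xc043 = 0xf841
+ 0xf7bf = 0xf001
+ 0x3a95 = 0x2a97
One's complement: ~0x2a97
Checksum = 0xd568


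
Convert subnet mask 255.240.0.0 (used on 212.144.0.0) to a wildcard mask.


Subnet mask: 255.240.0.0
Wildcard = 255.255.255.255 - subnet mask
255 - 255 = 0
255 - 240 = 15
255 - 0 = 255
255 - 0 = 255
Wildcard: 0.15.255.255


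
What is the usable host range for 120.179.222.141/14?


Network: 120.176.0.0
Broadcast: 120.179.255.255
First usable = network + 1
Last usable = broadcast - 1
Range: 120.176.0.1 to 120.179.255.254


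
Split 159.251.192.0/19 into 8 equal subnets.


New prefix = 19 + 3 = 22
Each subnet has 1024 addresses
  159.251.192.0/22
  159.251.196.0/22
  159.251.200.0/22
  159.251.204.0/22
  159.251.208.0/22
  159.251.212.0/22
  159.251.216.0/22
  159.251.220.0/22
Subnets: 159.251.192.0/22, 159.251.196.0/22, 159.251.200.0/22, 159.251.204.0/22, 159.251.208.0/22, 159.251.212.0/22, 159.251.216.0/22, 159.251.220.0/22


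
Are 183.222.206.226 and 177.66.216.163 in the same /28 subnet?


Mask: 255.255.255.240
183.222.206.226 AND mask = 183.222.206.224
177.66.216.163 AND mask = 177.66.216.160
No, different subnets (183.222.206.224 vs 177.66.216.160)


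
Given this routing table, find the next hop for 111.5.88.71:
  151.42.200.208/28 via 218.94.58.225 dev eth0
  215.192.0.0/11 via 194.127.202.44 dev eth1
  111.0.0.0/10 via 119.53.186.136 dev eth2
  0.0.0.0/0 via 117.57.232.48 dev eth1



Longest prefix match for 111.5.88.71:
  /28 151.42.200.208: no
  /11 215.192.0.0: no
  /10 111.0.0.0: MATCH
  /0 0.0.0.0: MATCH
Selected: next-hop 119.53.186.136 via eth2 (matched /10)


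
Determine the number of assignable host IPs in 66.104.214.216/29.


Host bits = 32 - 29 = 3
Total addresses = 2^3 = 8
Usable = total - 2 (network and broadcast)
Usable hosts: 6


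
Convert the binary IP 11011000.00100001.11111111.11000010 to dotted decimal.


11011000 = 216
00100001 = 33
11111111 = 255
11000010 = 194
IP: 216.33.255.194


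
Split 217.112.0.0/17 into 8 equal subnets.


New prefix = 17 + 3 = 20
Each subnet has 4096 addresses
  217.112.0.0/20
  217.112.16.0/20
  217.112.32.0/20
  217.112.48.0/20
  217.112.64.0/20
  217.112.80.0/20
  217.112.96.0/20
  217.112.112.0/20
Subnets: 217.112.0.0/20, 217.112.16.0/20, 217.112.32.0/20, 217.112.48.0/20, 217.112.64.0/20, 217.112.80.0/20, 217.112.96.0/20, 217.112.112.0/20


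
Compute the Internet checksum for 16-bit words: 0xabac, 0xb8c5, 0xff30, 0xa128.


Sum all words (with carry folding):
+ 0xabac = 0xabac
+ 0xb8c5 = 0x6472
+ 0xff30 = 0x63a3
+ 0xa128 = 0x04cc
One's complement: ~0x04cc
Checksum = 0xfb33


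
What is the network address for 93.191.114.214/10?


IP:   01011101.10111111.01110010.11010110
Mask: 11111111.11000000.00000000.00000000
AND operation:
Net:  01011101.10000000.00000000.00000000
Network: 93.128.0.0/10


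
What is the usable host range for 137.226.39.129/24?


Network: 137.226.39.0
Broadcast: 137.226.39.255
First usable = network + 1
Last usable = broadcast - 1
Range: 137.226.39.1 to 137.226.39.254


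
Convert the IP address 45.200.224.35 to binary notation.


45 = 00101101
200 = 11001000
224 = 11100000
35 = 00100011
Binary: 00101101.11001000.11100000.00100011


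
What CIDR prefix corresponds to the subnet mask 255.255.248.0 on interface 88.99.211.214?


Binary: 11111111.11111111.11111000.00000000
Count leading 1s
Prefix: /21


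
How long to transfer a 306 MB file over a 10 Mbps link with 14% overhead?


Effective throughput = 10 * (1 - 14/100) = 8.6 Mbps
File size in Mb = 306 * 8 = 2448 Mb
Time = 2448 / 8.6
Time = 284.6512 seconds


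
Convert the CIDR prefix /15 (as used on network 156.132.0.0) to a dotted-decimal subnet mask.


/15 means 15 network bits, 17 host bits
Binary: 11111111111111100000000000000000
Mask: 255.254.0.0


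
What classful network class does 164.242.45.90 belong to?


First octet: 164
Binary: 10100100
10xxxxxx -> Class B (128-191)
Class B, default mask 255.255.0.0 (/16)


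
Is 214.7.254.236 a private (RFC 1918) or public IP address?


RFC 1918 private ranges:
  10.0.0.0/8 (10.0.0.0 - 10.255.255.255)
  172.16.0.0/12 (172.16.0.0 - 172.31.255.255)
  192.168.0.0/16 (192.168.0.0 - 192.168.255.255)
Public (not in any RFC 1918 range)


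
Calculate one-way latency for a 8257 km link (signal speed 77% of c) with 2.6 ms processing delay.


Speed = 0.77 * 3e5 km/s = 231000 km/s
Propagation delay = 8257 / 231000 = 0.0357 s = 35.7446 ms
Processing delay = 2.6 ms
Total one-way latency = 38.3446 ms


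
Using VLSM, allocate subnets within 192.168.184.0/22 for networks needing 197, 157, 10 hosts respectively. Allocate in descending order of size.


197 hosts -> /24 (254 usable): 192.168.184.0/24
157 hosts -> /24 (254 usable): 192.168.185.0/24
10 hosts -> /28 (14 usable): 192.168.186.0/28
Allocation: 192.168.184.0/24 (197 hosts, 254 usable); 192.168.185.0/24 (157 hosts, 254 usable); 192.168.186.0/28 (10 hosts, 14 usable)


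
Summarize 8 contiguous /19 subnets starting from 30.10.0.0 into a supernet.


Original prefix: /19
Number of subnets: 8 = 2^3
New prefix = 19 - 3 = 16
Supernet: 30.10.0.0/16


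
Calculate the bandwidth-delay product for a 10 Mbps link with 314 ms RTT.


BDP = bandwidth * RTT
= 10 Mbps * 314 ms
= 10 * 1e6 * 314 / 1000 bits
= 3140000 bits
= 392500 bytes
= 383.3008 KB
BDP = 3140000 bits (392500 bytes)


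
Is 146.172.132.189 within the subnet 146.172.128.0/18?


Subnet network: 146.172.128.0
Test IP AND mask: 146.172.128.0
Yes, 146.172.132.189 is in 146.172.128.0/18


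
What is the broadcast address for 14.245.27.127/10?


Network: 14.192.0.0/10
Host bits = 22
Set all host bits to 1:
Broadcast: 14.255.255.255


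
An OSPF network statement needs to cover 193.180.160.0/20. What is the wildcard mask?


Subnet mask: 255.255.240.0
Wildcard = 255.255.255.255 - subnet mask
255 - 255 = 0
255 - 255 = 0
255 - 240 = 15
255 - 0 = 255
Wildcard: 0.0.15.255


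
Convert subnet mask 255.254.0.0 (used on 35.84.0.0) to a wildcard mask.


Subnet mask: 255.254.0.0
Wildcard = 255.255.255.255 - subnet mask
255 - 255 = 0
255 - 254 = 1
255 - 0 = 255
255 - 0 = 255
Wildcard: 0.1.255.255


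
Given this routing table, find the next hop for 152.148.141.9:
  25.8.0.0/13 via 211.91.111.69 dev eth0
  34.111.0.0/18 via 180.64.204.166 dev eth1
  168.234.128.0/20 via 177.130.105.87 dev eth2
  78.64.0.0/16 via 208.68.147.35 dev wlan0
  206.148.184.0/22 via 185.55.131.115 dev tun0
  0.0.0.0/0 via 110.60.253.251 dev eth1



Longest prefix match for 152.148.141.9:
  /13 25.8.0.0: no
  /18 34.111.0.0: no
  /20 168.234.128.0: no
  /16 78.64.0.0: no
  /22 206.148.184.0: no
  /0 0.0.0.0: MATCH
Selected: next-hop 110.60.253.251 via eth1 (matched /0)


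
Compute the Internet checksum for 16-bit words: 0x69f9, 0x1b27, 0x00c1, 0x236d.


Sum all words (with carry folding):
+ 0x69f9 = 0x69f9
+ 0x1b27 = 0x8520
+ 0x00c1 = 0x85e1
+ 0x236d = 0xa94e
One's complement: ~0xa94e
Checksum = 0x56b1


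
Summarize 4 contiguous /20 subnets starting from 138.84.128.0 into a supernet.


Original prefix: /20
Number of subnets: 4 = 2^2
New prefix = 20 - 2 = 18
Supernet: 138.84.128.0/18


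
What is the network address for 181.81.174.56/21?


IP:   10110101.01010001.10101110.00111000
Mask: 11111111.11111111.11111000.00000000
AND operation:
Net:  10110101.01010001.10101000.00000000
Network: 181.81.168.0/21


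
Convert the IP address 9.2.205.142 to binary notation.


9 = 00001001
2 = 00000010
205 = 11001101
142 = 10001110
Binary: 00001001.00000010.11001101.10001110


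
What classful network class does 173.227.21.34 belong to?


First octet: 173
Binary: 10101101
10xxxxxx -> Class B (128-191)
Class B, default mask 255.255.0.0 (/16)


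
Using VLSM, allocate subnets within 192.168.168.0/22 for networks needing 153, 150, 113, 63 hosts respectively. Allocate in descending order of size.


153 hosts -> /24 (254 usable): 192.168.168.0/24
150 hosts -> /24 (254 usable): 192.168.169.0/24
113 hosts -> /25 (126 usable): 192.168.170.0/25
63 hosts -> /25 (126 usable): 192.168.170.128/25
Allocation: 192.168.168.0/24 (153 hosts, 254 usable); 192.168.169.0/24 (150 hosts, 254 usable); 192.168.170.0/25 (113 hosts, 126 usable); 192.168.170.128/25 (63 hosts, 126 usable)


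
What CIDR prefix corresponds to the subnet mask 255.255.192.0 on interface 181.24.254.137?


Binary: 11111111.11111111.11000000.00000000
Count leading 1s
Prefix: /18


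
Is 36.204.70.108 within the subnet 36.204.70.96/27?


Subnet network: 36.204.70.96
Test IP AND mask: 36.204.70.96
Yes, 36.204.70.108 is in 36.204.70.96/27


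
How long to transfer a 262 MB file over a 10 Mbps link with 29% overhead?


Effective throughput = 10 * (1 - 29/100) = 7.1 Mbps
File size in Mb = 262 * 8 = 2096 Mb
Time = 2096 / 7.1
Time = 295.2113 seconds


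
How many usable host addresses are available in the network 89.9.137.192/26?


Host bits = 32 - 26 = 6
Total addresses = 2^6 = 64
Usable = total - 2 (network and broadcast)
Usable hosts: 62


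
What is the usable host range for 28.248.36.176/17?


Network: 28.248.0.0
Broadcast: 28.248.127.255
First usable = network + 1
Last usable = broadcast - 1
Range: 28.248.0.1 to 28.248.127.254


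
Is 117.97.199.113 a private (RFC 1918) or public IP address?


RFC 1918 private ranges:
  10.0.0.0/8 (10.0.0.0 - 10.255.255.255)
  172.16.0.0/12 (172.16.0.0 - 172.31.255.255)
  192.168.0.0/16 (192.168.0.0 - 192.168.255.255)
Public (not in any RFC 1918 range)


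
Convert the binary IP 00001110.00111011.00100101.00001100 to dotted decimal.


00001110 = 14
00111011 = 59
00100101 = 37
00001100 = 12
IP: 14.59.37.12


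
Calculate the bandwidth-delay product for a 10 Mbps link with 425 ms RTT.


BDP = bandwidth * RTT
= 10 Mbps * 425 ms
= 10 * 1e6 * 425 / 1000 bits
= 4250000 bits
= 531250 bytes
= 518.7988 KB
BDP = 4250000 bits (531250 bytes)


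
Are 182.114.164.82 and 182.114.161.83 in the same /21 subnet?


Mask: 255.255.248.0
182.114.164.82 AND mask = 182.114.160.0
182.114.161.83 AND mask = 182.114.160.0
Yes, same subnet (182.114.160.0)


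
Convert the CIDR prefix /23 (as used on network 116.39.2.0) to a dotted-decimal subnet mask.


/23 means 23 network bits, 9 host bits
Binary: 11111111111111111111111000000000
Mask: 255.255.254.0


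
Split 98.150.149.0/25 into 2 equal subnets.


New prefix = 25 + 1 = 26
Each subnet has 64 addresses
  98.150.149.0/26
  98.150.149.64/26
Subnets: 98.150.149.0/26, 98.150.149.64/26


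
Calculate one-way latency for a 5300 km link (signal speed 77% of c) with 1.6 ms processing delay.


Speed = 0.77 * 3e5 km/s = 231000 km/s
Propagation delay = 5300 / 231000 = 0.0229 s = 22.9437 ms
Processing delay = 1.6 ms
Total one-way latency = 24.5437 ms


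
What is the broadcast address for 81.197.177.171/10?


Network: 81.192.0.0/10
Host bits = 22
Set all host bits to 1:
Broadcast: 81.255.255.255


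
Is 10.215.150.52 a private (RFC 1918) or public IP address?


RFC 1918 private ranges:
  10.0.0.0/8 (10.0.0.0 - 10.255.255.255)
  172.16.0.0/12 (172.16.0.0 - 172.31.255.255)
  192.168.0.0/16 (192.168.0.0 - 192.168.255.255)
Private (in 10.0.0.0/8)
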